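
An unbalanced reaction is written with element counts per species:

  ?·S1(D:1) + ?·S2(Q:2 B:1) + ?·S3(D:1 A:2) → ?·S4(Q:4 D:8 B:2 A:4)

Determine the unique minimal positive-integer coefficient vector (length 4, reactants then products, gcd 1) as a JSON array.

Q: 6·0+2·2+2·0 = 4 | 1·4 = 4
D: 6·1+2·0+2·1 = 8 | 1·8 = 8
B: 6·0+2·1+2·0 = 2 | 1·2 = 2
A: 6·0+2·0+2·2 = 4 | 1·4 = 4
gcd(6,2,2,1) = 1

Coefficients: [6, 2, 2, 1]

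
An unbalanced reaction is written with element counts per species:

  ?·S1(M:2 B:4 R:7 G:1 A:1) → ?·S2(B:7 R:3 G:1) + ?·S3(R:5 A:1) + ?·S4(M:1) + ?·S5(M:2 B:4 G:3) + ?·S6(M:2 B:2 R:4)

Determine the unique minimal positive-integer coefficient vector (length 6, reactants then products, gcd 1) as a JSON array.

M: 5·2 = 10 | 2·0+5·0+6·1+1·2+1·2 = 10
B: 5·4 = 20 | 2·7+5·0+6·0+1·4+1·2 = 20
R: 5·7 = 35 | 2·3+5·5+6·0+1·0+1·4 = 35
G: 5·1 = 5 | 2·1+5·0+6·0+1·3+1·0 = 5
A: 5·1 = 5 | 2·0+5·1+6·0+1·0+1·0 = 5
gcd(5,2,5,6,1,1) = 1

Coefficients: [5, 2, 5, 6, 1, 1]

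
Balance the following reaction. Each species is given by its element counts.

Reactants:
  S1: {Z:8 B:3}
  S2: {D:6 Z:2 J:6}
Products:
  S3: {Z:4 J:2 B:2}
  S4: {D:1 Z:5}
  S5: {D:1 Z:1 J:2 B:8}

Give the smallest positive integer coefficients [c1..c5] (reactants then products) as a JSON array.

D: 4·0+1·6 = 6 | 2·0+5·1+1·1 = 6
Z: 4·8+1·2 = 34 | 2·4+5·5+1·1 = 34
J: 4·0+1·6 = 6 | 2·2+5·0+1·2 = 6
B: 4·3+1·0 = 12 | 2·2+5·0+1·8 = 12
gcd(4,1,2,5,1) = 1

Coefficients: [4, 1, 2, 5, 1]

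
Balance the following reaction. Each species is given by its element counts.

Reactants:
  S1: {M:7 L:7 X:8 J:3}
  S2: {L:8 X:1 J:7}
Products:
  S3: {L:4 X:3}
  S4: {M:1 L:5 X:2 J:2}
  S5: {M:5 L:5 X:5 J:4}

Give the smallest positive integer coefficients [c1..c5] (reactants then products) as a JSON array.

M: 4·7+2·0 = 28 | 1·0+3·1+5·5 = 28
L: 4·7+2·8 = 44 | 1·4+3·5+5·5 = 44
X: 4·8+2·1 = 34 | 1·3+3·2+5·5 = 34
J: 4·3+2·7 = 26 | 1·0+3·2+5·4 = 26
gcd(4,2,1,3,5) = 1

Coefficients: [4, 2, 1, 3, 5]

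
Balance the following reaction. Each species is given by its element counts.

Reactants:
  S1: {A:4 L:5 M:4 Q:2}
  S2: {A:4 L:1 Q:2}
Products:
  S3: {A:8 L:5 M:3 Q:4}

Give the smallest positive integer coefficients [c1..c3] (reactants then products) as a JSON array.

A: 3·4+5·4 = 32 | 4·8 = 32
L: 3·5+5·1 = 20 | 4·5 = 20
M: 3·4+5·0 = 12 | 4·3 = 12
Q: 3·2+5·2 = 16 | 4·4 = 16
gcd(3,5,4) = 1

Coefficients: [3, 5, 4]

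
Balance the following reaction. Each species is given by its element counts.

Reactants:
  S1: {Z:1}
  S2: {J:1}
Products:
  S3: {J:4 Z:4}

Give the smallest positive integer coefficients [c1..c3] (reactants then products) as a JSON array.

J: 4·0+4·1 = 4 | 1·4 = 4
Z: 4·1+4·0 = 4 | 1·4 = 4
gcd(4,4,1) = 1

Coefficients: [4, 4, 1]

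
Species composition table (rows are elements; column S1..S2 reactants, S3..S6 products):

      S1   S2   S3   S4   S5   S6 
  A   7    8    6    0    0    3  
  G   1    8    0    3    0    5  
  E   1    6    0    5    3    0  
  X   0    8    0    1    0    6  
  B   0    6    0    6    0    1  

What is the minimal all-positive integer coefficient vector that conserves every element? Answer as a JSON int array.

A: 2·7+5·8 = 54 | 6·6+4·0+4·0+6·3 = 54
G: 2·1+5·8 = 42 | 6·0+4·3+4·0+6·5 = 42
E: 2·1+5·6 = 32 | 6·0+4·5+4·3+6·0 = 32
X: 2·0+5·8 = 40 | 6·0+4·1+4·0+6·6 = 40
B: 2·0+5·6 = 30 | 6·0+4·6+4·0+6·1 = 30
gcd(2,5,6,4,4,6) = 1

Coefficients: [2, 5, 6, 4, 4, 6]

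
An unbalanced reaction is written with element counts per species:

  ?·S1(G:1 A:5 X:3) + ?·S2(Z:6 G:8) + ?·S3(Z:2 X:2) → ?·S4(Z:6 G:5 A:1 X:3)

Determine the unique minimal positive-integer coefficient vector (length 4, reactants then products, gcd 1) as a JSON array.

Z: 1·0+3·6+6·2 = 30 | 5·6 = 30
G: 1·1+3·8+6·0 = 25 | 5·5 = 25
A: 1·5+3·0+6·0 = 5 | 5·1 = 5
X: 1·3+3·0+6·2 = 15 | 5·3 = 15
gcd(1,3,6,5) = 1

Coefficients: [1, 3, 6, 5]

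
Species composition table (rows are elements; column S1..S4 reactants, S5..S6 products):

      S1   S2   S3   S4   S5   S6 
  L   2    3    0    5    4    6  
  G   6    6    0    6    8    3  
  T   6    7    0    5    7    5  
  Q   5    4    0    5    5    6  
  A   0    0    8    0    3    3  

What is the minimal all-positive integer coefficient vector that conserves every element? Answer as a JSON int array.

Coefficients: [1, 3, 3, 5, 6, 2]

L: 1·2+3·3+3·0+5·5 = 36 | 6·4+2·6 = 36
G: 1·6+3·6+3·0+5·6 = 54 | 6·8+2·3 = 54
T: 1·6+3·7+3·0+5·5 = 52 | 6·7+2·5 = 52
Q: 1·5+3·4+3·0+5·5 = 42 | 6·5+2·6 = 42
A: 1·0+3·0+3·8+5·0 = 24 | 6·3+2·3 = 24
gcd(1,3,3,5,6,2) = 1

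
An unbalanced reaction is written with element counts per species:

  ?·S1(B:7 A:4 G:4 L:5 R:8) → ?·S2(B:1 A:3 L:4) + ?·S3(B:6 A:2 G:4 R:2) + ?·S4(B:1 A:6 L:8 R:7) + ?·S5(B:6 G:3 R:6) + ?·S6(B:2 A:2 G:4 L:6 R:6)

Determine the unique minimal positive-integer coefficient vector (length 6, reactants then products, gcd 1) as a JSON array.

Coefficients: [6, 2, 2, 2, 4, 1]

B: 6·7 = 42 | 2·1+2·6+2·1+4·6+1·2 = 42
A: 6·4 = 24 | 2·3+2·2+2·6+4·0+1·2 = 24
G: 6·4 = 24 | 2·0+2·4+2·0+4·3+1·4 = 24
L: 6·5 = 30 | 2·4+2·0+2·8+4·0+1·6 = 30
R: 6·8 = 48 | 2·0+2·2+2·7+4·6+1·6 = 48
gcd(6,2,2,2,4,1) = 1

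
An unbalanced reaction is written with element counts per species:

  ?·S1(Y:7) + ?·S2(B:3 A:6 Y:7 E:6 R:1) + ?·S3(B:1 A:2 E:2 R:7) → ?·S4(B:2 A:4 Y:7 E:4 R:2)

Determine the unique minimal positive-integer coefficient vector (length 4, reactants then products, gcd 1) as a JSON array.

Coefficients: [2, 3, 1, 5]

B: 2·0+3·3+1·1 = 10 | 5·2 = 10
A: 2·0+3·6+1·2 = 20 | 5·4 = 20
Y: 2·7+3·7+1·0 = 35 | 5·7 = 35
E: 2·0+3·6+1·2 = 20 | 5·4 = 20
R: 2·0+3·1+1·7 = 10 | 5·2 = 10
gcd(2,3,1,5) = 1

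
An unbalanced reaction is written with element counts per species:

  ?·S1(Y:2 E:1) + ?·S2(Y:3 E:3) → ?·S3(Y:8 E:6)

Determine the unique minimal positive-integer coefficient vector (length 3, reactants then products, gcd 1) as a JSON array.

Coefficients: [6, 4, 3]

Y: 6·2+4·3 = 24 | 3·8 = 24
E: 6·1+4·3 = 18 | 3·6 = 18
gcd(6,4,3) = 1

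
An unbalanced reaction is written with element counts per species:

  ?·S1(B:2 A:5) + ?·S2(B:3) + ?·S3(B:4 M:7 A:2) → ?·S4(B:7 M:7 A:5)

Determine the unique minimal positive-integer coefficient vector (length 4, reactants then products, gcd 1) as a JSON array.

Coefficients: [3, 3, 5, 5]

B: 3·2+3·3+5·4 = 35 | 5·7 = 35
M: 3·0+3·0+5·7 = 35 | 5·7 = 35
A: 3·5+3·0+5·2 = 25 | 5·5 = 25
gcd(3,3,5,5) = 1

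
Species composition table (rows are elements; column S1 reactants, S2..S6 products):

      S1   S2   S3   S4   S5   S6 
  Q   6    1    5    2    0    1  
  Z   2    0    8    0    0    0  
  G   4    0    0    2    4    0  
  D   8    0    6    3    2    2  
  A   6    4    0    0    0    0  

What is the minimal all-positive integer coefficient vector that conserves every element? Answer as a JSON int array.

Coefficients: [4, 6, 1, 4, 2, 5]

Q: 4·6 = 24 | 6·1+1·5+4·2+2·0+5·1 = 24
Z: 4·2 = 8 | 6·0+1·8+4·0+2·0+5·0 = 8
G: 4·4 = 16 | 6·0+1·0+4·2+2·4+5·0 = 16
D: 4·8 = 32 | 6·0+1·6+4·3+2·2+5·2 = 32
A: 4·6 = 24 | 6·4+1·0+4·0+2·0+5·0 = 24
gcd(4,6,1,4,2,5) = 1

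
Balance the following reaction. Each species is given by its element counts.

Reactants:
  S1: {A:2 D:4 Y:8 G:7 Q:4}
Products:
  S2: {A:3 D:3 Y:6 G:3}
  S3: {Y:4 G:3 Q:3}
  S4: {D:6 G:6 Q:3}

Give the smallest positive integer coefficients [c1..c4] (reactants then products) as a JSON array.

A: 3·2 = 6 | 2·3+3·0+1·0 = 6
D: 3·4 = 12 | 2·3+3·0+1·6 = 12
Y: 3·8 = 24 | 2·6+3·4+1·0 = 24
G: 3·7 = 21 | 2·3+3·3+1·6 = 21
Q: 3·4 = 12 | 2·0+3·3+1·3 = 12
gcd(3,2,3,1) = 1

Coefficients: [3, 2, 3, 1]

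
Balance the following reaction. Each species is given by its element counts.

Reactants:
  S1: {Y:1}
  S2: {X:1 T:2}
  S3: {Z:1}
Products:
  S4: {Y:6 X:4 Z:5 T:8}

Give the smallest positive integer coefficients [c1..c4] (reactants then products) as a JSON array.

Y: 6·1+4·0+5·0 = 6 | 1·6 = 6
X: 6·0+4·1+5·0 = 4 | 1·4 = 4
Z: 6·0+4·0+5·1 = 5 | 1·5 = 5
T: 6·0+4·2+5·0 = 8 | 1·8 = 8
gcd(6,4,5,1) = 1

Coefficients: [6, 4, 5, 1]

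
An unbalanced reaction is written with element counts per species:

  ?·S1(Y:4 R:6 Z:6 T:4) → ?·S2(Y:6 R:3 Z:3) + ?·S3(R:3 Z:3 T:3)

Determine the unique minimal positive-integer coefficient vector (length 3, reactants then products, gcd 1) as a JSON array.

Y: 3·4 = 12 | 2·6+4·0 = 12
R: 3·6 = 18 | 2·3+4·3 = 18
Z: 3·6 = 18 | 2·3+4·3 = 18
T: 3·4 = 12 | 2·0+4·3 = 12
gcd(3,2,4) = 1

Coefficients: [3, 2, 4]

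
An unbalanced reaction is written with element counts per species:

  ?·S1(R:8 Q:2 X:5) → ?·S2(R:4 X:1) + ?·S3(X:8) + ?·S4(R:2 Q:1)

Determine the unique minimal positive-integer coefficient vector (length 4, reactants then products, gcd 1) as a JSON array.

Coefficients: [2, 2, 1, 4]

R: 2·8 = 16 | 2·4+1·0+4·2 = 16
Q: 2·2 = 4 | 2·0+1·0+4·1 = 4
X: 2·5 = 10 | 2·1+1·8+4·0 = 10
gcd(2,2,1,4) = 1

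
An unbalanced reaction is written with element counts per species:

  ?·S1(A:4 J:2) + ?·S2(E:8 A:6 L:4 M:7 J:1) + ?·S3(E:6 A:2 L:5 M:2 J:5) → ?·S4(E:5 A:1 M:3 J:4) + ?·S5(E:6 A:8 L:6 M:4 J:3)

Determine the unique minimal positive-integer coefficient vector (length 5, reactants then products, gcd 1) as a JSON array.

E: 5·0+4·8+4·6 = 56 | 4·5+6·6 = 56
A: 5·4+4·6+4·2 = 52 | 4·1+6·8 = 52
L: 5·0+4·4+4·5 = 36 | 4·0+6·6 = 36
M: 5·0+4·7+4·2 = 36 | 4·3+6·4 = 36
J: 5·2+4·1+4·5 = 34 | 4·4+6·3 = 34
gcd(5,4,4,4,6) = 1

Coefficients: [5, 4, 4, 4, 6]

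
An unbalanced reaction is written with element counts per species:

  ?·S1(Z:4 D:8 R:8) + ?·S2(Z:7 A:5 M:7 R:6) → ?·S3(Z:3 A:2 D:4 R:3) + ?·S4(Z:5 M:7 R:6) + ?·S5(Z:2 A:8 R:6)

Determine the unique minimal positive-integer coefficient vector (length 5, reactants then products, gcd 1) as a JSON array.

Coefficients: [3, 4, 6, 4, 1]

Z: 3·4+4·7 = 40 | 6·3+4·5+1·2 = 40
A: 3·0+4·5 = 20 | 6·2+4·0+1·8 = 20
M: 3·0+4·7 = 28 | 6·0+4·7+1·0 = 28
D: 3·8+4·0 = 24 | 6·4+4·0+1·0 = 24
R: 3·8+4·6 = 48 | 6·3+4·6+1·6 = 48
gcd(3,4,6,4,1) = 1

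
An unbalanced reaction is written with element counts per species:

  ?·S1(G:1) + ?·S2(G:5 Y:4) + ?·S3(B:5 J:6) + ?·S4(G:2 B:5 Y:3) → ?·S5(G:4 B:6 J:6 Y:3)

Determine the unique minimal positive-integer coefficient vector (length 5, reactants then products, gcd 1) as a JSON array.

Coefficients: [3, 3, 5, 1, 5]

G: 3·1+3·5+5·0+1·2 = 20 | 5·4 = 20
B: 3·0+3·0+5·5+1·5 = 30 | 5·6 = 30
J: 3·0+3·0+5·6+1·0 = 30 | 5·6 = 30
Y: 3·0+3·4+5·0+1·3 = 15 | 5·3 = 15
gcd(3,3,5,1,5) = 1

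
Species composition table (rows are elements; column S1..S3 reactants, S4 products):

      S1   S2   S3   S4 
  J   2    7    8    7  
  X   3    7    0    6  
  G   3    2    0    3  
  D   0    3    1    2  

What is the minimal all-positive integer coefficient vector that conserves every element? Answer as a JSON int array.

Coefficients: [3, 3, 1, 5]

J: 3·2+3·7+1·8 = 35 | 5·7 = 35
X: 3·3+3·7+1·0 = 30 | 5·6 = 30
G: 3·3+3·2+1·0 = 15 | 5·3 = 15
D: 3·0+3·3+1·1 = 10 | 5·2 = 10
gcd(3,3,1,5) = 1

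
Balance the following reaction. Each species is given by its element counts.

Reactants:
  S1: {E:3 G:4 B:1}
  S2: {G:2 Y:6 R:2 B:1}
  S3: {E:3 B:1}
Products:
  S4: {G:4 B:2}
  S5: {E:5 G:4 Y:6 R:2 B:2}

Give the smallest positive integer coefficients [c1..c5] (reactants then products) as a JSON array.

E: 5·3+6·0+5·3 = 30 | 2·0+6·5 = 30
G: 5·4+6·2+5·0 = 32 | 2·4+6·4 = 32
Y: 5·0+6·6+5·0 = 36 | 2·0+6·6 = 36
R: 5·0+6·2+5·0 = 12 | 2·0+6·2 = 12
B: 5·1+6·1+5·1 = 16 | 2·2+6·2 = 16
gcd(5,6,5,2,6) = 1

Coefficients: [5, 6, 5, 2, 6]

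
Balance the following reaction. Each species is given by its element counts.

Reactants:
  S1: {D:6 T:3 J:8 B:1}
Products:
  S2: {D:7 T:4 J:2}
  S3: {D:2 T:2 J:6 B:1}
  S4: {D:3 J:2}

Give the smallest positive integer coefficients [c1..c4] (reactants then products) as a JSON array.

Coefficients: [4, 1, 4, 3]

D: 4·6 = 24 | 1·7+4·2+3·3 = 24
T: 4·3 = 12 | 1·4+4·2+3·0 = 12
J: 4·8 = 32 | 1·2+4·6+3·2 = 32
B: 4·1 = 4 | 1·0+4·1+3·0 = 4
gcd(4,1,4,3) = 1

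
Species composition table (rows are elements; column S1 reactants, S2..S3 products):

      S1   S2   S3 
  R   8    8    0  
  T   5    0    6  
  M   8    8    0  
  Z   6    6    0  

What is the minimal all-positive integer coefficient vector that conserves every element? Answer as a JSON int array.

R: 6·8 = 48 | 6·8+5·0 = 48
T: 6·5 = 30 | 6·0+5·6 = 30
M: 6·8 = 48 | 6·8+5·0 = 48
Z: 6·6 = 36 | 6·6+5·0 = 36
gcd(6,6,5) = 1

Coefficients: [6, 6, 5]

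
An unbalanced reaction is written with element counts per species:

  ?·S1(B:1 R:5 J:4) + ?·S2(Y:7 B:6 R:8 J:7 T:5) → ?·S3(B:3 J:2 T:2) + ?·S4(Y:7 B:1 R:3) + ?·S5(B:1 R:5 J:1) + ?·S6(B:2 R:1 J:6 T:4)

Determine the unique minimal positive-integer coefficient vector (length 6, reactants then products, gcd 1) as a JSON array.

Coefficients: [1, 6, 5, 6, 6, 5]

Y: 1·0+6·7 = 42 | 5·0+6·7+6·0+5·0 = 42
B: 1·1+6·6 = 37 | 5·3+6·1+6·1+5·2 = 37
R: 1·5+6·8 = 53 | 5·0+6·3+6·5+5·1 = 53
J: 1·4+6·7 = 46 | 5·2+6·0+6·1+5·6 = 46
T: 1·0+6·5 = 30 | 5·2+6·0+6·0+5·4 = 30
gcd(1,6,5,6,6,5) = 1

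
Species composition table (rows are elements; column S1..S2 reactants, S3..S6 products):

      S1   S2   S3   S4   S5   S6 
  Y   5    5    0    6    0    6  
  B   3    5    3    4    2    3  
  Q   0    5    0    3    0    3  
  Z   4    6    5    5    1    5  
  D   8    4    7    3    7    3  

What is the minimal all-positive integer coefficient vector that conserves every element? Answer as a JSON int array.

Coefficients: [6, 6, 1, 5, 5, 5]

Y: 6·5+6·5 = 60 | 1·0+5·6+5·0+5·6 = 60
B: 6·3+6·5 = 48 | 1·3+5·4+5·2+5·3 = 48
Q: 6·0+6·5 = 30 | 1·0+5·3+5·0+5·3 = 30
Z: 6·4+6·6 = 60 | 1·5+5·5+5·1+5·5 = 60
D: 6·8+6·4 = 72 | 1·7+5·3+5·7+5·3 = 72
gcd(6,6,1,5,5,5) = 1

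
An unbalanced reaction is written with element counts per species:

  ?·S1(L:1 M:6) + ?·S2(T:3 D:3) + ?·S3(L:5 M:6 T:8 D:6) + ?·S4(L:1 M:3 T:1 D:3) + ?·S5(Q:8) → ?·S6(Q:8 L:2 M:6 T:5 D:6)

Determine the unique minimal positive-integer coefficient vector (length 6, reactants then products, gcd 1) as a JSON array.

Q: 3·0+6·0+1·0+4·0+6·8 = 48 | 6·8 = 48
L: 3·1+6·0+1·5+4·1+6·0 = 12 | 6·2 = 12
M: 3·6+6·0+1·6+4·3+6·0 = 36 | 6·6 = 36
T: 3·0+6·3+1·8+4·1+6·0 = 30 | 6·5 = 30
D: 3·0+6·3+1·6+4·3+6·0 = 36 | 6·6 = 36
gcd(3,6,1,4,6,6) = 1

Coefficients: [3, 6, 1, 4, 6, 6]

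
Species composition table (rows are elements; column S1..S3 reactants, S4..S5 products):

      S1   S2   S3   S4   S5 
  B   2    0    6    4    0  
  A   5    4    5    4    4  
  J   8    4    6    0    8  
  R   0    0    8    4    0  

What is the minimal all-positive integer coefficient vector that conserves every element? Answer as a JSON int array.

Coefficients: [2, 5, 2, 4, 6]

B: 2·2+5·0+2·6 = 16 | 4·4+6·0 = 16
A: 2·5+5·4+2·5 = 40 | 4·4+6·4 = 40
J: 2·8+5·4+2·6 = 48 | 4·0+6·8 = 48
R: 2·0+5·0+2·8 = 16 | 4·4+6·0 = 16
gcd(2,5,2,4,6) = 1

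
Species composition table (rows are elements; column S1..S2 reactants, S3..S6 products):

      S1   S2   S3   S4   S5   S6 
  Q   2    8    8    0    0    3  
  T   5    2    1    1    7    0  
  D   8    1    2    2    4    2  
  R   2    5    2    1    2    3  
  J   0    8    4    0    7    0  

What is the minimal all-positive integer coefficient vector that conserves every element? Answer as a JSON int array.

Coefficients: [5, 6, 5, 4, 4, 6]

Q: 5·2+6·8 = 58 | 5·8+4·0+4·0+6·3 = 58
T: 5·5+6·2 = 37 | 5·1+4·1+4·7+6·0 = 37
D: 5·8+6·1 = 46 | 5·2+4·2+4·4+6·2 = 46
R: 5·2+6·5 = 40 | 5·2+4·1+4·2+6·3 = 40
J: 5·0+6·8 = 48 | 5·4+4·0+4·7+6·0 = 48
gcd(5,6,5,4,4,6) = 1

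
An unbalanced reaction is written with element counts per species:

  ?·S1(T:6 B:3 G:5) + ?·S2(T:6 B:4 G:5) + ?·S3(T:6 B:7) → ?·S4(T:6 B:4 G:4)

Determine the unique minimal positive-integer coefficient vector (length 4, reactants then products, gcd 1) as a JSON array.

Coefficients: [3, 1, 1, 5]

T: 3·6+1·6+1·6 = 30 | 5·6 = 30
B: 3·3+1·4+1·7 = 20 | 5·4 = 20
G: 3·5+1·5+1·0 = 20 | 5·4 = 20
gcd(3,1,1,5) = 1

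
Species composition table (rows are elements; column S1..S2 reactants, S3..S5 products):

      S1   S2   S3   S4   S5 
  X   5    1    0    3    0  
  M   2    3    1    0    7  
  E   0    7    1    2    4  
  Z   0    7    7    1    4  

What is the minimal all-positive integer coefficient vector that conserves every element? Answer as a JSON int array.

Coefficients: [3, 3, 1, 6, 2]

X: 3·5+3·1 = 18 | 1·0+6·3+2·0 = 18
M: 3·2+3·3 = 15 | 1·1+6·0+2·7 = 15
E: 3·0+3·7 = 21 | 1·1+6·2+2·4 = 21
Z: 3·0+3·7 = 21 | 1·7+6·1+2·4 = 21
gcd(3,3,1,6,2) = 1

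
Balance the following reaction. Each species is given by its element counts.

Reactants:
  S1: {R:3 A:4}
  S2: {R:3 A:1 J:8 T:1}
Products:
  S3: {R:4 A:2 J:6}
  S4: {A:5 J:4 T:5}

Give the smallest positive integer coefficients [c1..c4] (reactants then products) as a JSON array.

Coefficients: [3, 5, 6, 1]

R: 3·3+5·3 = 24 | 6·4+1·0 = 24
A: 3·4+5·1 = 17 | 6·2+1·5 = 17
J: 3·0+5·8 = 40 | 6·6+1·4 = 40
T: 3·0+5·1 = 5 | 6·0+1·5 = 5
gcd(3,5,6,1) = 1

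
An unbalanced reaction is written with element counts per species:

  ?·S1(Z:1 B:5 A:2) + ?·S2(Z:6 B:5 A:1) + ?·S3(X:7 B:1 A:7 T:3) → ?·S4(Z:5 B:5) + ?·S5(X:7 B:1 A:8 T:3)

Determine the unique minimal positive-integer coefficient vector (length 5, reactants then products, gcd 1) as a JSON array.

X: 1·0+4·0+6·7 = 42 | 5·0+6·7 = 42
Z: 1·1+4·6+6·0 = 25 | 5·5+6·0 = 25
B: 1·5+4·5+6·1 = 31 | 5·5+6·1 = 31
A: 1·2+4·1+6·7 = 48 | 5·0+6·8 = 48
T: 1·0+4·0+6·3 = 18 | 5·0+6·3 = 18
gcd(1,4,6,5,6) = 1

Coefficients: [1, 4, 6, 5, 6]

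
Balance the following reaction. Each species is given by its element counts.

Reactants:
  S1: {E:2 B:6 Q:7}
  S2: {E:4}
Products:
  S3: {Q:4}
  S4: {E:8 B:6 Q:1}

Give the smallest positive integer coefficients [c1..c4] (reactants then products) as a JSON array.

E: 2·2+3·4 = 16 | 3·0+2·8 = 16
B: 2·6+3·0 = 12 | 3·0+2·6 = 12
Q: 2·7+3·0 = 14 | 3·4+2·1 = 14
gcd(2,3,3,2) = 1

Coefficients: [2, 3, 3, 2]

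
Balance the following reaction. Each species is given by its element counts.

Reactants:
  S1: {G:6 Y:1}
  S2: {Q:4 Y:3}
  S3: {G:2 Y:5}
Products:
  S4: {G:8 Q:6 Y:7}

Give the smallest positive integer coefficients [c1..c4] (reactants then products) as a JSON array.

G: 5·6+6·0+1·2 = 32 | 4·8 = 32
Q: 5·0+6·4+1·0 = 24 | 4·6 = 24
Y: 5·1+6·3+1·5 = 28 | 4·7 = 28
gcd(5,6,1,4) = 1

Coefficients: [5, 6, 1, 4]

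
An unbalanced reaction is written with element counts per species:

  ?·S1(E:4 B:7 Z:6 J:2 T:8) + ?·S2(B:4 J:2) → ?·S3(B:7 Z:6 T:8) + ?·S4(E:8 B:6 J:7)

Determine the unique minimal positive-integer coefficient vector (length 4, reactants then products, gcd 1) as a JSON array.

E: 4·4+3·0 = 16 | 4·0+2·8 = 16
B: 4·7+3·4 = 40 | 4·7+2·6 = 40
Z: 4·6+3·0 = 24 | 4·6+2·0 = 24
J: 4·2+3·2 = 14 | 4·0+2·7 = 14
T: 4·8+3·0 = 32 | 4·8+2·0 = 32
gcd(4,3,4,2) = 1

Coefficients: [4, 3, 4, 2]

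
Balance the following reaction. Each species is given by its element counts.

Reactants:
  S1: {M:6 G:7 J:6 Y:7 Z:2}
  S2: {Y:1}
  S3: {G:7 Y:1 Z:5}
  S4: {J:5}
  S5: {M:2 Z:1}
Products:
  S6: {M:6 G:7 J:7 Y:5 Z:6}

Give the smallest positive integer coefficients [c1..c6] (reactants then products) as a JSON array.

M: 1·6+6·0+2·0+3·0+6·2 = 18 | 3·6 = 18
G: 1·7+6·0+2·7+3·0+6·0 = 21 | 3·7 = 21
J: 1·6+6·0+2·0+3·5+6·0 = 21 | 3·7 = 21
Y: 1·7+6·1+2·1+3·0+6·0 = 15 | 3·5 = 15
Z: 1·2+6·0+2·5+3·0+6·1 = 18 | 3·6 = 18
gcd(1,6,2,3,6,3) = 1

Coefficients: [1, 6, 2, 3, 6, 3]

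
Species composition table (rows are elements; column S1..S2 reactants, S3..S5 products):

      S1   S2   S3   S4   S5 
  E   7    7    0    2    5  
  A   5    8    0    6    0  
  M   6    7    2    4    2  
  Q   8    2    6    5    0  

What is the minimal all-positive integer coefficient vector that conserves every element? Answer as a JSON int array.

Coefficients: [4, 2, 1, 6, 6]

E: 4·7+2·7 = 42 | 1·0+6·2+6·5 = 42
A: 4·5+2·8 = 36 | 1·0+6·6+6·0 = 36
M: 4·6+2·7 = 38 | 1·2+6·4+6·2 = 38
Q: 4·8+2·2 = 36 | 1·6+6·5+6·0 = 36
gcd(4,2,1,6,6) = 1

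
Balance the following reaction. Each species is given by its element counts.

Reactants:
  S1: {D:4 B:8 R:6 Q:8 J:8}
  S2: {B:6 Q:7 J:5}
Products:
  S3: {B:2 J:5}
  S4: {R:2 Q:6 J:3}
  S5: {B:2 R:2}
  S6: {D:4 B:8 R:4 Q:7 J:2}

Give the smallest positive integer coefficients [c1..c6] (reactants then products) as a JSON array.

Coefficients: [4, 2, 5, 3, 1, 4]

D: 4·4+2·0 = 16 | 5·0+3·0+1·0+4·4 = 16
B: 4·8+2·6 = 44 | 5·2+3·0+1·2+4·8 = 44
R: 4·6+2·0 = 24 | 5·0+3·2+1·2+4·4 = 24
Q: 4·8+2·7 = 46 | 5·0+3·6+1·0+4·7 = 46
J: 4·8+2·5 = 42 | 5·5+3·3+1·0+4·2 = 42
gcd(4,2,5,3,1,4) = 1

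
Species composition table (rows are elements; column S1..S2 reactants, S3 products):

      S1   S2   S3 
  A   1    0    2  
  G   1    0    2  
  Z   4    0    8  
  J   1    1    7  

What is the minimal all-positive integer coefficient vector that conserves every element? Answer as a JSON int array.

Coefficients: [2, 5, 1]

A: 2·1+5·0 = 2 | 1·2 = 2
G: 2·1+5·0 = 2 | 1·2 = 2
Z: 2·4+5·0 = 8 | 1·8 = 8
J: 2·1+5·1 = 7 | 1·7 = 7
gcd(2,5,1) = 1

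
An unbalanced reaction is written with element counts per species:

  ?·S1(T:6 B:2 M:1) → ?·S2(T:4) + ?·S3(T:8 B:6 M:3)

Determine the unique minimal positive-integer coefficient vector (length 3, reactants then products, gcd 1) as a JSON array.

Coefficients: [6, 5, 2]

T: 6·6 = 36 | 5·4+2·8 = 36
B: 6·2 = 12 | 5·0+2·6 = 12
M: 6·1 = 6 | 5·0+2·3 = 6
gcd(6,5,2) = 1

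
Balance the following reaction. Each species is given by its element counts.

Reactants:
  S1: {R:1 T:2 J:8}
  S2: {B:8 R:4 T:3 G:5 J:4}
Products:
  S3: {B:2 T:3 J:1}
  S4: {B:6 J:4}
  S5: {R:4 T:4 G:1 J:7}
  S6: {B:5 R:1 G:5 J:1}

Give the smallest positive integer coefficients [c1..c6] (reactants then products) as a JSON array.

Coefficients: [4, 5, 1, 3, 5, 4]

B: 4·0+5·8 = 40 | 1·2+3·6+5·0+4·5 = 40
R: 4·1+5·4 = 24 | 1·0+3·0+5·4+4·1 = 24
T: 4·2+5·3 = 23 | 1·3+3·0+5·4+4·0 = 23
G: 4·0+5·5 = 25 | 1·0+3·0+5·1+4·5 = 25
J: 4·8+5·4 = 52 | 1·1+3·4+5·7+4·1 = 52
gcd(4,5,1,3,5,4) = 1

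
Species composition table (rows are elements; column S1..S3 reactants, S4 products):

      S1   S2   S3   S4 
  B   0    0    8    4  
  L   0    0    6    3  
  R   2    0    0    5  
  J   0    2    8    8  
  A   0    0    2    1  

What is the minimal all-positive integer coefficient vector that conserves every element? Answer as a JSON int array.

B: 5·0+4·0+1·8 = 8 | 2·4 = 8
L: 5·0+4·0+1·6 = 6 | 2·3 = 6
R: 5·2+4·0+1·0 = 10 | 2·5 = 10
J: 5·0+4·2+1·8 = 16 | 2·8 = 16
A: 5·0+4·0+1·2 = 2 | 2·1 = 2
gcd(5,4,1,2) = 1

Coefficients: [5, 4, 1, 2]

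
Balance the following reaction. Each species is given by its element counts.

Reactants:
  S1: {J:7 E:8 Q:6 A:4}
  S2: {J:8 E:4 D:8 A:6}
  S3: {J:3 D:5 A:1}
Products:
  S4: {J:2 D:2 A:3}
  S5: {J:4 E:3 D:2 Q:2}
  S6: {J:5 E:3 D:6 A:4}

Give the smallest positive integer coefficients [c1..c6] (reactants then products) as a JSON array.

Coefficients: [2, 5, 4, 6, 6, 6]

J: 2·7+5·8+4·3 = 66 | 6·2+6·4+6·5 = 66
E: 2·8+5·4+4·0 = 36 | 6·0+6·3+6·3 = 36
D: 2·0+5·8+4·5 = 60 | 6·2+6·2+6·6 = 60
Q: 2·6+5·0+4·0 = 12 | 6·0+6·2+6·0 = 12
A: 2·4+5·6+4·1 = 42 | 6·3+6·0+6·4 = 42
gcd(2,5,4,6,6,6) = 1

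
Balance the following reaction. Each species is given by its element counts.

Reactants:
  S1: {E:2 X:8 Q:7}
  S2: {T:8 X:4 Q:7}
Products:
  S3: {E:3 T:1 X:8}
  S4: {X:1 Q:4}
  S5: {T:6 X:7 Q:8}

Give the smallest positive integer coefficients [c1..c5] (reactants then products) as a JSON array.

E: 3·2+1·0 = 6 | 2·3+5·0+1·0 = 6
T: 3·0+1·8 = 8 | 2·1+5·0+1·6 = 8
X: 3·8+1·4 = 28 | 2·8+5·1+1·7 = 28
Q: 3·7+1·7 = 28 | 2·0+5·4+1·8 = 28
gcd(3,1,2,5,1) = 1

Coefficients: [3, 1, 2, 5, 1]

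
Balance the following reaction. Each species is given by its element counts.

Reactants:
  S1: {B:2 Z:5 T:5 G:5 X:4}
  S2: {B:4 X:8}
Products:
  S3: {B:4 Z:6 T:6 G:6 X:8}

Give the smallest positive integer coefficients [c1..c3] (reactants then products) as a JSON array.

Coefficients: [6, 2, 5]

B: 6·2+2·4 = 20 | 5·4 = 20
Z: 6·5+2·0 = 30 | 5·6 = 30
T: 6·5+2·0 = 30 | 5·6 = 30
G: 6·5+2·0 = 30 | 5·6 = 30
X: 6·4+2·8 = 40 | 5·8 = 40
gcd(6,2,5) = 1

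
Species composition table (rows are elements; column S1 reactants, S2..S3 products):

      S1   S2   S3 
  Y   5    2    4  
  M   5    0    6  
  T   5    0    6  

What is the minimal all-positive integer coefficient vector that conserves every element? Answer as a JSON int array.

Y: 6·5 = 30 | 5·2+5·4 = 30
M: 6·5 = 30 | 5·0+5·6 = 30
T: 6·5 = 30 | 5·0+5·6 = 30
gcd(6,5,5) = 1

Coefficients: [6, 5, 5]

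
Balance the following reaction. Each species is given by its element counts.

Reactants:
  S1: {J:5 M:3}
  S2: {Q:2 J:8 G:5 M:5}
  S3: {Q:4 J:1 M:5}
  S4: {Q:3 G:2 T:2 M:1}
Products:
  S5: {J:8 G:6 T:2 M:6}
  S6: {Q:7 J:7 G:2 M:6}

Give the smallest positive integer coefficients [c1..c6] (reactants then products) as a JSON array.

Q: 5·0+6·2+2·4+5·3 = 35 | 5·0+5·7 = 35
J: 5·5+6·8+2·1+5·0 = 75 | 5·8+5·7 = 75
G: 5·0+6·5+2·0+5·2 = 40 | 5·6+5·2 = 40
T: 5·0+6·0+2·0+5·2 = 10 | 5·2+5·0 = 10
M: 5·3+6·5+2·5+5·1 = 60 | 5·6+5·6 = 60
gcd(5,6,2,5,5,5) = 1

Coefficients: [5, 6, 2, 5, 5, 5]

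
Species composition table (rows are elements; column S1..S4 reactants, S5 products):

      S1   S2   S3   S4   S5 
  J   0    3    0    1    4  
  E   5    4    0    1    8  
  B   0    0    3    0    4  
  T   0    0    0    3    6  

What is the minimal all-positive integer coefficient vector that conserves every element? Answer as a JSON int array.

Coefficients: [2, 2, 4, 6, 3]

J: 2·0+2·3+4·0+6·1 = 12 | 3·4 = 12
E: 2·5+2·4+4·0+6·1 = 24 | 3·8 = 24
B: 2·0+2·0+4·3+6·0 = 12 | 3·4 = 12
T: 2·0+2·0+4·0+6·3 = 18 | 3·6 = 18
gcd(2,2,4,6,3) = 1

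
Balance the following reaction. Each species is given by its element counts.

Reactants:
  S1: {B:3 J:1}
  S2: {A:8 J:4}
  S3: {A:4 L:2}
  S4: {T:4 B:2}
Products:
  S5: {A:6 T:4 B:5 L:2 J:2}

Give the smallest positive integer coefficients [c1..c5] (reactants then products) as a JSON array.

A: 4·0+1·8+4·4+4·0 = 24 | 4·6 = 24
T: 4·0+1·0+4·0+4·4 = 16 | 4·4 = 16
B: 4·3+1·0+4·0+4·2 = 20 | 4·5 = 20
L: 4·0+1·0+4·2+4·0 = 8 | 4·2 = 8
J: 4·1+1·4+4·0+4·0 = 8 | 4·2 = 8
gcd(4,1,4,4,4) = 1

Coefficients: [4, 1, 4, 4, 4]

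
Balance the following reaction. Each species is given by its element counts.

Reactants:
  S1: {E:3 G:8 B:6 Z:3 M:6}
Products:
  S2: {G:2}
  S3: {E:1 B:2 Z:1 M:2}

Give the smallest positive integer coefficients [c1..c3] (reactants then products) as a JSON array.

E: 1·3 = 3 | 4·0+3·1 = 3
G: 1·8 = 8 | 4·2+3·0 = 8
B: 1·6 = 6 | 4·0+3·2 = 6
Z: 1·3 = 3 | 4·0+3·1 = 3
M: 1·6 = 6 | 4·0+3·2 = 6
gcd(1,4,3) = 1

Coefficients: [1, 4, 3]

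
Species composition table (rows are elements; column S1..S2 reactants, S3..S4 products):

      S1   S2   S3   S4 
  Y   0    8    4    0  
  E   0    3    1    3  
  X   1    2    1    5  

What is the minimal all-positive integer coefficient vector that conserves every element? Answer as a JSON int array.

Y: 5·0+3·8 = 24 | 6·4+1·0 = 24
E: 5·0+3·3 = 9 | 6·1+1·3 = 9
X: 5·1+3·2 = 11 | 6·1+1·5 = 11
gcd(5,3,6,1) = 1

Coefficients: [5, 3, 6, 1]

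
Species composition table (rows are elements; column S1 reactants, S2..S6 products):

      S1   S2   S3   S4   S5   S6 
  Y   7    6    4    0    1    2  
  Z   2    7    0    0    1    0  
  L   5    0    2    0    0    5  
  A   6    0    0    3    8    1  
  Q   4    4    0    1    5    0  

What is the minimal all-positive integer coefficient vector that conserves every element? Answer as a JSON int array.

Y: 5·7 = 35 | 1·6+5·4+1·0+3·1+3·2 = 35
Z: 5·2 = 10 | 1·7+5·0+1·0+3·1+3·0 = 10
L: 5·5 = 25 | 1·0+5·2+1·0+3·0+3·5 = 25
A: 5·6 = 30 | 1·0+5·0+1·3+3·8+3·1 = 30
Q: 5·4 = 20 | 1·4+5·0+1·1+3·5+3·0 = 20
gcd(5,1,5,1,3,3) = 1

Coefficients: [5, 1, 5, 1, 3, 3]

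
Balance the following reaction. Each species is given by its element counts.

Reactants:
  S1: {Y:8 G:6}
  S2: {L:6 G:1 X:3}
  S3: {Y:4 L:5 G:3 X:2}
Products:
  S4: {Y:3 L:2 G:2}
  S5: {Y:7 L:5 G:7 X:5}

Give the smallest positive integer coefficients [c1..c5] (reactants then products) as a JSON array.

Y: 3·8+2·0+2·4 = 32 | 6·3+2·7 = 32
L: 3·0+2·6+2·5 = 22 | 6·2+2·5 = 22
G: 3·6+2·1+2·3 = 26 | 6·2+2·7 = 26
X: 3·0+2·3+2·2 = 10 | 6·0+2·5 = 10
gcd(3,2,2,6,2) = 1

Coefficients: [3, 2, 2, 6, 2]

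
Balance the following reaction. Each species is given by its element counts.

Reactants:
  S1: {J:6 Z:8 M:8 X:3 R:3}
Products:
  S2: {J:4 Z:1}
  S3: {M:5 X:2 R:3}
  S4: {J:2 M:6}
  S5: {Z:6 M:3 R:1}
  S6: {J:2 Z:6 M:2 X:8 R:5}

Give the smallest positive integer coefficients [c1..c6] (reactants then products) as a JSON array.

Coefficients: [6, 6, 1, 4, 5, 2]

J: 6·6 = 36 | 6·4+1·0+4·2+5·0+2·2 = 36
Z: 6·8 = 48 | 6·1+1·0+4·0+5·6+2·6 = 48
M: 6·8 = 48 | 6·0+1·5+4·6+5·3+2·2 = 48
X: 6·3 = 18 | 6·0+1·2+4·0+5·0+2·8 = 18
R: 6·3 = 18 | 6·0+1·3+4·0+5·1+2·5 = 18
gcd(6,6,1,4,5,2) = 1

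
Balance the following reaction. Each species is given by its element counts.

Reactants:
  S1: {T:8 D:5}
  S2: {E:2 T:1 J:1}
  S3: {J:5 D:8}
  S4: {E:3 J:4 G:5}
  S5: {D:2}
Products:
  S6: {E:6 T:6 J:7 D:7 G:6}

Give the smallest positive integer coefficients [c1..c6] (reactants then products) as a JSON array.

Coefficients: [3, 6, 1, 6, 6, 5]

E: 3·0+6·2+1·0+6·3+6·0 = 30 | 5·6 = 30
T: 3·8+6·1+1·0+6·0+6·0 = 30 | 5·6 = 30
J: 3·0+6·1+1·5+6·4+6·0 = 35 | 5·7 = 35
D: 3·5+6·0+1·8+6·0+6·2 = 35 | 5·7 = 35
G: 3·0+6·0+1·0+6·5+6·0 = 30 | 5·6 = 30
gcd(3,6,1,6,6,5) = 1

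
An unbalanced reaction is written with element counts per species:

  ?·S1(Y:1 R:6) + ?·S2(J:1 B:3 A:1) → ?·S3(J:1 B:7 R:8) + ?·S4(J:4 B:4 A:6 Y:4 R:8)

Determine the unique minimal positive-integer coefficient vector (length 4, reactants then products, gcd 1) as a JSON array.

J: 4·0+6·1 = 6 | 2·1+1·4 = 6
B: 4·0+6·3 = 18 | 2·7+1·4 = 18
A: 4·0+6·1 = 6 | 2·0+1·6 = 6
Y: 4·1+6·0 = 4 | 2·0+1·4 = 4
R: 4·6+6·0 = 24 | 2·8+1·8 = 24
gcd(4,6,2,1) = 1

Coefficients: [4, 6, 2, 1]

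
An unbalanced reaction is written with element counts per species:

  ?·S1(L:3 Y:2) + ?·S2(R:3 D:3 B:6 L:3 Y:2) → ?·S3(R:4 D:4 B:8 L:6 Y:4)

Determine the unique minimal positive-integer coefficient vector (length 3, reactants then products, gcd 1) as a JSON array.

R: 2·0+4·3 = 12 | 3·4 = 12
D: 2·0+4·3 = 12 | 3·4 = 12
B: 2·0+4·6 = 24 | 3·8 = 24
L: 2·3+4·3 = 18 | 3·6 = 18
Y: 2·2+4·2 = 12 | 3·4 = 12
gcd(2,4,3) = 1

Coefficients: [2, 4, 3]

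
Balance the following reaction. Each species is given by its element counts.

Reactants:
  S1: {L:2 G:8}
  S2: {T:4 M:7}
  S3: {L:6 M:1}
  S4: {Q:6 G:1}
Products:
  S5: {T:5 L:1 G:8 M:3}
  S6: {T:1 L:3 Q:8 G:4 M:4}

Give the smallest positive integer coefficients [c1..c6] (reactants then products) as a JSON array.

T: 2·0+2·4+1·0+4·0 = 8 | 1·5+3·1 = 8
L: 2·2+2·0+1·6+4·0 = 10 | 1·1+3·3 = 10
Q: 2·0+2·0+1·0+4·6 = 24 | 1·0+3·8 = 24
G: 2·8+2·0+1·0+4·1 = 20 | 1·8+3·4 = 20
M: 2·0+2·7+1·1+4·0 = 15 | 1·3+3·4 = 15
gcd(2,2,1,4,1,3) = 1

Coefficients: [2, 2, 1, 4, 1, 3]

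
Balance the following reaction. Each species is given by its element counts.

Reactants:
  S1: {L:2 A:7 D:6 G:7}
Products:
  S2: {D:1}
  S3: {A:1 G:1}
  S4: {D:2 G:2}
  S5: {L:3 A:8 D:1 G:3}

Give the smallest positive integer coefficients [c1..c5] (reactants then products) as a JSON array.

L: 3·2 = 6 | 6·0+5·0+5·0+2·3 = 6
A: 3·7 = 21 | 6·0+5·1+5·0+2·8 = 21
D: 3·6 = 18 | 6·1+5·0+5·2+2·1 = 18
G: 3·7 = 21 | 6·0+5·1+5·2+2·3 = 21
gcd(3,6,5,5,2) = 1

Coefficients: [3, 6, 5, 5, 2]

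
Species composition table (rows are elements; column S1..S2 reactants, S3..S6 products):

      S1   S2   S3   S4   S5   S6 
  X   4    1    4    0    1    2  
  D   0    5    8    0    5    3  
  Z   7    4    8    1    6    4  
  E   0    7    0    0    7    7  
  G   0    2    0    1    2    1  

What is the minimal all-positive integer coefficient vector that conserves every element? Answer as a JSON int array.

Coefficients: [2, 5, 1, 4, 1, 4]

X: 2·4+5·1 = 13 | 1·4+4·0+1·1+4·2 = 13
D: 2·0+5·5 = 25 | 1·8+4·0+1·5+4·3 = 25
Z: 2·7+5·4 = 34 | 1·8+4·1+1·6+4·4 = 34
E: 2·0+5·7 = 35 | 1·0+4·0+1·7+4·7 = 35
G: 2·0+5·2 = 10 | 1·0+4·1+1·2+4·1 = 10
gcd(2,5,1,4,1,4) = 1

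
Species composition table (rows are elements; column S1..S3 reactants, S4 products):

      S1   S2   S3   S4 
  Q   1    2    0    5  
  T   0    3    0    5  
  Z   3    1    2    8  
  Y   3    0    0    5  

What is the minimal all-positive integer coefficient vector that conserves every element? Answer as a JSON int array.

Coefficients: [5, 5, 2, 3]

Q: 5·1+5·2+2·0 = 15 | 3·5 = 15
T: 5·0+5·3+2·0 = 15 | 3·5 = 15
Z: 5·3+5·1+2·2 = 24 | 3·8 = 24
Y: 5·3+5·0+2·0 = 15 | 3·5 = 15
gcd(5,5,2,3) = 1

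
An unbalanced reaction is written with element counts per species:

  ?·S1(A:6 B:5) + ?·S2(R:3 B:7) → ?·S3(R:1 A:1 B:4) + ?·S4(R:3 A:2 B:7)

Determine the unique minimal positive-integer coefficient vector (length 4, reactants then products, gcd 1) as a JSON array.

R: 2·0+5·3 = 15 | 6·1+3·3 = 15
A: 2·6+5·0 = 12 | 6·1+3·2 = 12
B: 2·5+5·7 = 45 | 6·4+3·7 = 45
gcd(2,5,6,3) = 1

Coefficients: [2, 5, 6, 3]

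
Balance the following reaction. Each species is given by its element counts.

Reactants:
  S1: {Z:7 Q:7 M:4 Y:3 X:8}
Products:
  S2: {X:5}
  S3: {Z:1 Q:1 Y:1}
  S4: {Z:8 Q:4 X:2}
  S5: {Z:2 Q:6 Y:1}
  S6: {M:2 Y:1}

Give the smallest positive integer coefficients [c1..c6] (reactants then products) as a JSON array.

Z: 3·7 = 21 | 4·0+1·1+2·8+2·2+6·0 = 21
Q: 3·7 = 21 | 4·0+1·1+2·4+2·6+6·0 = 21
M: 3·4 = 12 | 4·0+1·0+2·0+2·0+6·2 = 12
Y: 3·3 = 9 | 4·0+1·1+2·0+2·1+6·1 = 9
X: 3·8 = 24 | 4·5+1·0+2·2+2·0+6·0 = 24
gcd(3,4,1,2,2,6) = 1

Coefficients: [3, 4, 1, 2, 2, 6]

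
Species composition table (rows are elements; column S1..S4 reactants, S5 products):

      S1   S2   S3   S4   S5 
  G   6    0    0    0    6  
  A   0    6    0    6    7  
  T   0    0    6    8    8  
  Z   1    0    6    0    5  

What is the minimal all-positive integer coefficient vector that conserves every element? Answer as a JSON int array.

Coefficients: [6, 4, 4, 3, 6]

G: 6·6+4·0+4·0+3·0 = 36 | 6·6 = 36
A: 6·0+4·6+4·0+3·6 = 42 | 6·7 = 42
T: 6·0+4·0+4·6+3·8 = 48 | 6·8 = 48
Z: 6·1+4·0+4·6+3·0 = 30 | 6·5 = 30
gcd(6,4,4,3,6) = 1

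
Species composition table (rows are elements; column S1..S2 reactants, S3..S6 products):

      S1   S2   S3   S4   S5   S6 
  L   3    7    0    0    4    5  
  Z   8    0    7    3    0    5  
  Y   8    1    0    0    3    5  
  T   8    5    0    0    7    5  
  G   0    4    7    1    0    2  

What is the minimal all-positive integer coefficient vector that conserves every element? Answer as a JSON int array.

Coefficients: [5, 5, 1, 1, 5, 6]

L: 5·3+5·7 = 50 | 1·0+1·0+5·4+6·5 = 50
Z: 5·8+5·0 = 40 | 1·7+1·3+5·0+6·5 = 40
Y: 5·8+5·1 = 45 | 1·0+1·0+5·3+6·5 = 45
T: 5·8+5·5 = 65 | 1·0+1·0+5·7+6·5 = 65
G: 5·0+5·4 = 20 | 1·7+1·1+5·0+6·2 = 20
gcd(5,5,1,1,5,6) = 1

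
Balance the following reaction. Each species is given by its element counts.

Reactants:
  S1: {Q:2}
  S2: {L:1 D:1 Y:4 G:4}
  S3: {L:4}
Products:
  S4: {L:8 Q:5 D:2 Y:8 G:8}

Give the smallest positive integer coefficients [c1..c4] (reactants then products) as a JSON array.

Coefficients: [5, 4, 3, 2]

L: 5·0+4·1+3·4 = 16 | 2·8 = 16
Q: 5·2+4·0+3·0 = 10 | 2·5 = 10
D: 5·0+4·1+3·0 = 4 | 2·2 = 4
Y: 5·0+4·4+3·0 = 16 | 2·8 = 16
G: 5·0+4·4+3·0 = 16 | 2·8 = 16
gcd(5,4,3,2) = 1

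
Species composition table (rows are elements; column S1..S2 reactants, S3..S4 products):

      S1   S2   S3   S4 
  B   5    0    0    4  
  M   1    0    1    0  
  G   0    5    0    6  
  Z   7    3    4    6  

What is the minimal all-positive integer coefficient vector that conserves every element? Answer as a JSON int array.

Coefficients: [4, 6, 4, 5]

B: 4·5+6·0 = 20 | 4·0+5·4 = 20
M: 4·1+6·0 = 4 | 4·1+5·0 = 4
G: 4·0+6·5 = 30 | 4·0+5·6 = 30
Z: 4·7+6·3 = 46 | 4·4+5·6 = 46
gcd(4,6,4,5) = 1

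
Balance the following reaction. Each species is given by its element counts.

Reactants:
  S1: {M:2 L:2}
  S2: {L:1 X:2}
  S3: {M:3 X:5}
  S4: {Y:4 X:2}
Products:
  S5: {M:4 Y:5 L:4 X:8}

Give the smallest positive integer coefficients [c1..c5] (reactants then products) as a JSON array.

M: 5·2+6·0+2·3+5·0 = 16 | 4·4 = 16
Y: 5·0+6·0+2·0+5·4 = 20 | 4·5 = 20
L: 5·2+6·1+2·0+5·0 = 16 | 4·4 = 16
X: 5·0+6·2+2·5+5·2 = 32 | 4·8 = 32
gcd(5,6,2,5,4) = 1

Coefficients: [5, 6, 2, 5, 4]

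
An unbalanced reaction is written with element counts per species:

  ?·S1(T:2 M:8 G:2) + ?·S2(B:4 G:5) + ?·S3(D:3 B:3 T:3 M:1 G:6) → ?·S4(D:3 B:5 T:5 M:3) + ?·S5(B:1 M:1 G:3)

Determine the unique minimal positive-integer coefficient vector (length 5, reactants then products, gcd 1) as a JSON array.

Coefficients: [1, 2, 1, 1, 6]

D: 1·0+2·0+1·3 = 3 | 1·3+6·0 = 3
B: 1·0+2·4+1·3 = 11 | 1·5+6·1 = 11
T: 1·2+2·0+1·3 = 5 | 1·5+6·0 = 5
M: 1·8+2·0+1·1 = 9 | 1·3+6·1 = 9
G: 1·2+2·5+1·6 = 18 | 1·0+6·3 = 18
gcd(1,2,1,1,6) = 1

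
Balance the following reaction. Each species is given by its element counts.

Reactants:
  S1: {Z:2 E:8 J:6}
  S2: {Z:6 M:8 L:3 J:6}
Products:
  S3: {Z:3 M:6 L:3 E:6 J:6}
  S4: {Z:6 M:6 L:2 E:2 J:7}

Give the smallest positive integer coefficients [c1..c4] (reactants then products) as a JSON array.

Z: 3·2+6·6 = 42 | 2·3+6·6 = 42
M: 3·0+6·8 = 48 | 2·6+6·6 = 48
L: 3·0+6·3 = 18 | 2·3+6·2 = 18
E: 3·8+6·0 = 24 | 2·6+6·2 = 24
J: 3·6+6·6 = 54 | 2·6+6·7 = 54
gcd(3,6,2,6) = 1

Coefficients: [3, 6, 2, 6]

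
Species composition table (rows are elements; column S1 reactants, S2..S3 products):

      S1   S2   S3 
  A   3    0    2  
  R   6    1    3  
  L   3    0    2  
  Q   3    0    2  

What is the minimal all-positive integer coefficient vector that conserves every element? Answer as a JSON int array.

Coefficients: [2, 3, 3]

A: 2·3 = 6 | 3·0+3·2 = 6
R: 2·6 = 12 | 3·1+3·3 = 12
L: 2·3 = 6 | 3·0+3·2 = 6
Q: 2·3 = 6 | 3·0+3·2 = 6
gcd(2,3,3) = 1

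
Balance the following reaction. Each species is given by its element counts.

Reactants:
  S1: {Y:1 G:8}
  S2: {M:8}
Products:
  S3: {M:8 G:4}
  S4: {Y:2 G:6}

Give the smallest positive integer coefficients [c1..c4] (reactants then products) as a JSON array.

Coefficients: [4, 5, 5, 2]

Y: 4·1+5·0 = 4 | 5·0+2·2 = 4
M: 4·0+5·8 = 40 | 5·8+2·0 = 40
G: 4·8+5·0 = 32 | 5·4+2·6 = 32
gcd(4,5,5,2) = 1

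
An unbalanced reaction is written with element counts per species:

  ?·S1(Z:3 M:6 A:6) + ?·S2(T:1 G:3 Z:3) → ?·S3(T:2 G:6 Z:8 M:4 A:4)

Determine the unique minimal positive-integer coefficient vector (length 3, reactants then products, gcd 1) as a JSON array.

Coefficients: [2, 6, 3]

T: 2·0+6·1 = 6 | 3·2 = 6
G: 2·0+6·3 = 18 | 3·6 = 18
Z: 2·3+6·3 = 24 | 3·8 = 24
M: 2·6+6·0 = 12 | 3·4 = 12
A: 2·6+6·0 = 12 | 3·4 = 12
gcd(2,6,3) = 1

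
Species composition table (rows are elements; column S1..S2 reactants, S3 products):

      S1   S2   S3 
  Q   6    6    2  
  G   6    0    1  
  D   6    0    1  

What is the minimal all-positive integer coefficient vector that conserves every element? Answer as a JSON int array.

Q: 1·6+1·6 = 12 | 6·2 = 12
G: 1·6+1·0 = 6 | 6·1 = 6
D: 1·6+1·0 = 6 | 6·1 = 6
gcd(1,1,6) = 1

Coefficients: [1, 1, 6]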